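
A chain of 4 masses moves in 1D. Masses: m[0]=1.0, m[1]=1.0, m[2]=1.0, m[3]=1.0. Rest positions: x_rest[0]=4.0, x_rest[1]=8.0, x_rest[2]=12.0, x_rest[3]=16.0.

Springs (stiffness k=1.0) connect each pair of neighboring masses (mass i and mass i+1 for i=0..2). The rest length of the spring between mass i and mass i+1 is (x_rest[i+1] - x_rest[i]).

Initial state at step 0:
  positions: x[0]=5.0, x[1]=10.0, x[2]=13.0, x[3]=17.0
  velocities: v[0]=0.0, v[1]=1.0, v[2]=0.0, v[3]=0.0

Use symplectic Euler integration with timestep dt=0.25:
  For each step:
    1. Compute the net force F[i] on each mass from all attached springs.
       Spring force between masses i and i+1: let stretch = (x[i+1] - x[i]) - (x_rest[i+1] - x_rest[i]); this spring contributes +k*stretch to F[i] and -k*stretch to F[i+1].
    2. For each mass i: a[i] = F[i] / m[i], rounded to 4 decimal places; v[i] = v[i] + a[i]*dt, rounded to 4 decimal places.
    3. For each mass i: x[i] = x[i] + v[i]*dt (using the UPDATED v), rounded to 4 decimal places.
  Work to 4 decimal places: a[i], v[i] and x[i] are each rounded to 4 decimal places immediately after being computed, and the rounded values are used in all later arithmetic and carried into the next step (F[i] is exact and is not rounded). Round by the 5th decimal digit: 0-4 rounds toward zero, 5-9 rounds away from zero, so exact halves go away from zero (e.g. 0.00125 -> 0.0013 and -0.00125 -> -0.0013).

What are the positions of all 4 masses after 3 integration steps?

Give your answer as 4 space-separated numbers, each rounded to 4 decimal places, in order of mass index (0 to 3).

Answer: 5.3782 9.9934 13.3591 17.0193

Derivation:
Step 0: x=[5.0000 10.0000 13.0000 17.0000] v=[0.0000 1.0000 0.0000 0.0000]
Step 1: x=[5.0625 10.1250 13.0625 17.0000] v=[0.2500 0.5000 0.2500 0.0000]
Step 2: x=[5.1914 10.1172 13.1875 17.0039] v=[0.5156 -0.0313 0.5000 0.0156]
Step 3: x=[5.3782 9.9934 13.3591 17.0193] v=[0.7471 -0.4952 0.6865 0.0615]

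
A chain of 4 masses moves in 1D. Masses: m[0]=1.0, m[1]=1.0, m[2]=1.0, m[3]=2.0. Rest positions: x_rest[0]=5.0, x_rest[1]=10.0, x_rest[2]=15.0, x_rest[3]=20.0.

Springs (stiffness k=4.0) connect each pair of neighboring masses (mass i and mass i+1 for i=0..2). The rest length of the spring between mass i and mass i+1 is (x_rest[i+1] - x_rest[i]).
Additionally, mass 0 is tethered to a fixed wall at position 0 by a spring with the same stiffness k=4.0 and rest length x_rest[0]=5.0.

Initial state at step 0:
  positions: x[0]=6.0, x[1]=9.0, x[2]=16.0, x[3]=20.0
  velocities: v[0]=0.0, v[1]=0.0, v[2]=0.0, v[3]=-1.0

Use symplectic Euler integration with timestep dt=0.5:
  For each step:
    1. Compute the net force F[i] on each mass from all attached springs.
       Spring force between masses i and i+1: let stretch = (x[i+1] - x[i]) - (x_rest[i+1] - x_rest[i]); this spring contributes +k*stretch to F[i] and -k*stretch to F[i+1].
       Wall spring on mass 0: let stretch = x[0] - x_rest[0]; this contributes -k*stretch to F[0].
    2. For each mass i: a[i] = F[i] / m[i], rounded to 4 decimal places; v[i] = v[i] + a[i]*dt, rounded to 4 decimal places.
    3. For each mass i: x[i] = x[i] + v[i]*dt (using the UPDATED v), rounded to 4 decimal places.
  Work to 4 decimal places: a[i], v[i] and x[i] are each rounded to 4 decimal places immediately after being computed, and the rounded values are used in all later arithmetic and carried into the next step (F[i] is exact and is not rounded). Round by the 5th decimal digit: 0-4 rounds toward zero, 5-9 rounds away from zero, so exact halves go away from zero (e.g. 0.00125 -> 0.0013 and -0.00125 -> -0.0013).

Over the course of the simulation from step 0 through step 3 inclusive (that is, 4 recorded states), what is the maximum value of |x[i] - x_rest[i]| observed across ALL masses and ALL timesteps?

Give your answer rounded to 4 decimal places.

Step 0: x=[6.0000 9.0000 16.0000 20.0000] v=[0.0000 0.0000 0.0000 -1.0000]
Step 1: x=[3.0000 13.0000 13.0000 20.0000] v=[-6.0000 8.0000 -6.0000 0.0000]
Step 2: x=[7.0000 7.0000 17.0000 19.0000] v=[8.0000 -12.0000 8.0000 -2.0000]
Step 3: x=[4.0000 11.0000 13.0000 19.5000] v=[-6.0000 8.0000 -8.0000 1.0000]
Max displacement = 3.0000

Answer: 3.0000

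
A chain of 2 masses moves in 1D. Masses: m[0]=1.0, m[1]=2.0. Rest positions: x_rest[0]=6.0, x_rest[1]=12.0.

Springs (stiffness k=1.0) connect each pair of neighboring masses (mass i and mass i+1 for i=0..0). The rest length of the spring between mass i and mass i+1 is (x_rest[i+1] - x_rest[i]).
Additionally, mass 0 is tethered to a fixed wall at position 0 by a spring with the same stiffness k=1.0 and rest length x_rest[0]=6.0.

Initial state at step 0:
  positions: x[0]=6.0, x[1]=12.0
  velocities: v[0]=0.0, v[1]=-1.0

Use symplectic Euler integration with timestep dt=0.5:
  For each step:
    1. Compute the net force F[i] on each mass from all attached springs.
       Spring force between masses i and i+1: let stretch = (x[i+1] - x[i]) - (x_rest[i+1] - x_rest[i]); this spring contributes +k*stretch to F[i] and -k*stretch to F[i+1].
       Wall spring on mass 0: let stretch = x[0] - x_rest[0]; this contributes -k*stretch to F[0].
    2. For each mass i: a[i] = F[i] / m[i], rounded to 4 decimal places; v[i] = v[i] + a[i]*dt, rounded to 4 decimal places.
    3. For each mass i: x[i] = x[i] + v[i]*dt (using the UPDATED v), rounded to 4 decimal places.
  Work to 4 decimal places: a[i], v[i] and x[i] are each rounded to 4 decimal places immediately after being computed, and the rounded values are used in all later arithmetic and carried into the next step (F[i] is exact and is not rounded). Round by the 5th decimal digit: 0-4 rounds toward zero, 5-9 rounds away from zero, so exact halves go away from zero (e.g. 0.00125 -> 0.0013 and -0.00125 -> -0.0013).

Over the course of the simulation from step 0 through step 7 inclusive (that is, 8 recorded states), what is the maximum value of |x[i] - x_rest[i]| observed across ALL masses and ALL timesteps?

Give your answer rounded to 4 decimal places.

Step 0: x=[6.0000 12.0000] v=[0.0000 -1.0000]
Step 1: x=[6.0000 11.5000] v=[0.0000 -1.0000]
Step 2: x=[5.8750 11.0625] v=[-0.2500 -0.8750]
Step 3: x=[5.5781 10.7266] v=[-0.5938 -0.6719]
Step 4: x=[5.1738 10.4971] v=[-0.8086 -0.4590]
Step 5: x=[4.8069 10.3522] v=[-0.7339 -0.2898]
Step 6: x=[4.6246 10.2642] v=[-0.3647 -0.1761]
Step 7: x=[4.6960 10.2212] v=[0.1428 -0.0860]
Max displacement = 1.7788

Answer: 1.7788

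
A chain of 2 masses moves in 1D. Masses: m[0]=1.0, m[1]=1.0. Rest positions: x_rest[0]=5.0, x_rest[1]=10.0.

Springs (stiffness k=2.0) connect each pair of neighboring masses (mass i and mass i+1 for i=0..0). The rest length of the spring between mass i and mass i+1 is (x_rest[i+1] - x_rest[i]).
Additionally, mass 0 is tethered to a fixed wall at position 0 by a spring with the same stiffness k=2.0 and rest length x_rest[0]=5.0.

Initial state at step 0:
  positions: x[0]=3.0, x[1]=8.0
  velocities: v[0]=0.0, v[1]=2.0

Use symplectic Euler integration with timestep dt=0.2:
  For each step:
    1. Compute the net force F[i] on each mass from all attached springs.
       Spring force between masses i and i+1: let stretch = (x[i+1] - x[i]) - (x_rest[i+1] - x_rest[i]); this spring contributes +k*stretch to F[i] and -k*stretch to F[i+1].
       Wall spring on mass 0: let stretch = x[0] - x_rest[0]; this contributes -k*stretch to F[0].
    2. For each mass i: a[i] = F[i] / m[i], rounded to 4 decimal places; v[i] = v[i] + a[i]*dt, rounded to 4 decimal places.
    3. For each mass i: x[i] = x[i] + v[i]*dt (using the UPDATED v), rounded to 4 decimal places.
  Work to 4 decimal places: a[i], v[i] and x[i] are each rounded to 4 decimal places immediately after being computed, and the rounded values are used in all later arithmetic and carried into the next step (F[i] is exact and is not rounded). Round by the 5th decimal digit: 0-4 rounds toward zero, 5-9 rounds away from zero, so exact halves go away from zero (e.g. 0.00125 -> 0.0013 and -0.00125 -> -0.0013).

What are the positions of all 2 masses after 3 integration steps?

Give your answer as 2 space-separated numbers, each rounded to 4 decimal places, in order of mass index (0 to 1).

Step 0: x=[3.0000 8.0000] v=[0.0000 2.0000]
Step 1: x=[3.1600 8.4000] v=[0.8000 2.0000]
Step 2: x=[3.4864 8.7808] v=[1.6320 1.9040]
Step 3: x=[3.9574 9.1380] v=[2.3552 1.7862]

Answer: 3.9574 9.1380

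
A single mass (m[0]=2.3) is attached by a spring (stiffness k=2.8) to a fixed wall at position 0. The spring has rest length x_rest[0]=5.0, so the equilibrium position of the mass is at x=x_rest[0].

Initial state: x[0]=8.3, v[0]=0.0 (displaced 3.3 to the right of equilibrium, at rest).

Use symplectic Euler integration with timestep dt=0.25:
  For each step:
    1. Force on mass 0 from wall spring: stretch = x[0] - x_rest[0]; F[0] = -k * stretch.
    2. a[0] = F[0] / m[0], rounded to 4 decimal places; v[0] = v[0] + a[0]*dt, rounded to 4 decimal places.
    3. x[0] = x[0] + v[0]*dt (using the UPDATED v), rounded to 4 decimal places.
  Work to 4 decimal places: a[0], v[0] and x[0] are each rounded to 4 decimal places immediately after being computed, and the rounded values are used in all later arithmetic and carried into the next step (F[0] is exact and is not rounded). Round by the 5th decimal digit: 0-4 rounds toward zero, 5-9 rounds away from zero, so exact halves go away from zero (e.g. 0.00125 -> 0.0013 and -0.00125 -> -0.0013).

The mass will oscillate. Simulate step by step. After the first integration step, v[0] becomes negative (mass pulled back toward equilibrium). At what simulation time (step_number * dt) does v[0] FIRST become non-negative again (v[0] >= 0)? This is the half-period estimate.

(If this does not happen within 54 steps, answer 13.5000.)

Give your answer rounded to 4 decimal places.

Answer: 3.0000

Derivation:
Step 0: x=[8.3000] v=[0.0000]
Step 1: x=[8.0489] v=[-1.0044]
Step 2: x=[7.5658] v=[-1.9323]
Step 3: x=[6.8875] v=[-2.7132]
Step 4: x=[6.0656] v=[-3.2877]
Step 5: x=[5.1626] v=[-3.6120]
Step 6: x=[4.2472] v=[-3.6615]
Step 7: x=[3.3891] v=[-3.4324]
Step 8: x=[2.6536] v=[-2.9421]
Step 9: x=[2.0966] v=[-2.2280]
Step 10: x=[1.7605] v=[-1.3444]
Step 11: x=[1.6709] v=[-0.3585]
Step 12: x=[1.8346] v=[0.6547]
First v>=0 after going negative at step 12, time=3.0000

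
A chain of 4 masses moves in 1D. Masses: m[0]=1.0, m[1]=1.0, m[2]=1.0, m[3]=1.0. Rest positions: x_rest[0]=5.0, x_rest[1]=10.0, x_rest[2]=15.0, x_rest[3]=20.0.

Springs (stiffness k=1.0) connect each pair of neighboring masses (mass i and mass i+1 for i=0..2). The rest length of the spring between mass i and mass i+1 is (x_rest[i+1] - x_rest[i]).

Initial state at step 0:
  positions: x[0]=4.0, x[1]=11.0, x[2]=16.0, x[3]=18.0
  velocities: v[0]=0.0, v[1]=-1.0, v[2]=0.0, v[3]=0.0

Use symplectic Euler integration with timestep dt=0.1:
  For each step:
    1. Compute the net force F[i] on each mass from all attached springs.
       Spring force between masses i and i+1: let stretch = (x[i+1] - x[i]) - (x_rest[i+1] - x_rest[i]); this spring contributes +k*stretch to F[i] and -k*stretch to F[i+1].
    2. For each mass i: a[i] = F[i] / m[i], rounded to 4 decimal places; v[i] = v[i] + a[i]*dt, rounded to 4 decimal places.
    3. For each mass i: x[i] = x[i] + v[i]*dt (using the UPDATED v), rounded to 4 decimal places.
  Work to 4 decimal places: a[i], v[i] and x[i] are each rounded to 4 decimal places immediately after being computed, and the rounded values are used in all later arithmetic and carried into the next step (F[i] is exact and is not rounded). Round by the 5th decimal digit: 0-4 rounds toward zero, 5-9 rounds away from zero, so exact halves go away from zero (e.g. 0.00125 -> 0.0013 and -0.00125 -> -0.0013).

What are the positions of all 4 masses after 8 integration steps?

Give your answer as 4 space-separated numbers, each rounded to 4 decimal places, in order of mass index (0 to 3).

Step 0: x=[4.0000 11.0000 16.0000 18.0000] v=[0.0000 -1.0000 0.0000 0.0000]
Step 1: x=[4.0200 10.8800 15.9700 18.0300] v=[0.2000 -1.2000 -0.3000 0.3000]
Step 2: x=[4.0586 10.7423 15.9097 18.0894] v=[0.3860 -1.3770 -0.6030 0.5940]
Step 3: x=[4.1140 10.5894 15.8195 18.1770] v=[0.5544 -1.5286 -0.9018 0.8760]
Step 4: x=[4.1842 10.4241 15.7006 18.2910] v=[0.7019 -1.6531 -1.1891 1.1403]
Step 5: x=[4.2668 10.2492 15.5548 18.4291] v=[0.8259 -1.7494 -1.4577 1.3813]
Step 6: x=[4.3592 10.0675 15.3847 18.5885] v=[0.9241 -1.8171 -1.7008 1.5939]
Step 7: x=[4.4587 9.8819 15.1935 18.7659] v=[0.9949 -1.8562 -1.9121 1.7735]
Step 8: x=[4.5624 9.6952 14.9849 18.9575] v=[1.0372 -1.8674 -2.0860 1.9163]

Answer: 4.5624 9.6952 14.9849 18.9575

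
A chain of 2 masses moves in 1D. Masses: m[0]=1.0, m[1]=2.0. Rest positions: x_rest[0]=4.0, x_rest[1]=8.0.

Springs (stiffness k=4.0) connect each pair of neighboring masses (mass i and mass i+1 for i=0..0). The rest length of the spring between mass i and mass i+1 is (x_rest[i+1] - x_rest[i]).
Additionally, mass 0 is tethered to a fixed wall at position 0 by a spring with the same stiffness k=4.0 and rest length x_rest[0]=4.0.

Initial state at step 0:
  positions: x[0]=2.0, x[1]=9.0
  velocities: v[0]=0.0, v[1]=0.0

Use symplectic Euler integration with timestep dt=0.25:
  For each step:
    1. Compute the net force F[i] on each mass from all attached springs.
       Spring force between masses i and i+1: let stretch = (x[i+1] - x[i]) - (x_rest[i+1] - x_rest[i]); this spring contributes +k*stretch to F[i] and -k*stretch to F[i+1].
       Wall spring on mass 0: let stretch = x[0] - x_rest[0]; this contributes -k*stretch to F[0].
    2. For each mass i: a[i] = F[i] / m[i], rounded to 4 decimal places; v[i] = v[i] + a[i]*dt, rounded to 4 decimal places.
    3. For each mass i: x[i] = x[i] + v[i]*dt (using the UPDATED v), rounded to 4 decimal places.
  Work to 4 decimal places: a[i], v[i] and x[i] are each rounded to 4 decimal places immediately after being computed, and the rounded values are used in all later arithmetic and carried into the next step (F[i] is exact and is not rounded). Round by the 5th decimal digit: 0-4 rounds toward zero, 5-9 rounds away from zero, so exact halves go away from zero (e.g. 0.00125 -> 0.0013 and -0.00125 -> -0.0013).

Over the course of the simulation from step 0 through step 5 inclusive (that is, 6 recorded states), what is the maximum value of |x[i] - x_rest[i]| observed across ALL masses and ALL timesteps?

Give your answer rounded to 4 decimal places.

Step 0: x=[2.0000 9.0000] v=[0.0000 0.0000]
Step 1: x=[3.2500 8.6250] v=[5.0000 -1.5000]
Step 2: x=[5.0313 8.0781] v=[7.1250 -2.1875]
Step 3: x=[6.3164 7.6504] v=[5.1405 -1.7109]
Step 4: x=[6.3559 7.5559] v=[0.1581 -0.3779]
Step 5: x=[5.1065 7.8114] v=[-4.9978 1.0221]
Max displacement = 2.3559

Answer: 2.3559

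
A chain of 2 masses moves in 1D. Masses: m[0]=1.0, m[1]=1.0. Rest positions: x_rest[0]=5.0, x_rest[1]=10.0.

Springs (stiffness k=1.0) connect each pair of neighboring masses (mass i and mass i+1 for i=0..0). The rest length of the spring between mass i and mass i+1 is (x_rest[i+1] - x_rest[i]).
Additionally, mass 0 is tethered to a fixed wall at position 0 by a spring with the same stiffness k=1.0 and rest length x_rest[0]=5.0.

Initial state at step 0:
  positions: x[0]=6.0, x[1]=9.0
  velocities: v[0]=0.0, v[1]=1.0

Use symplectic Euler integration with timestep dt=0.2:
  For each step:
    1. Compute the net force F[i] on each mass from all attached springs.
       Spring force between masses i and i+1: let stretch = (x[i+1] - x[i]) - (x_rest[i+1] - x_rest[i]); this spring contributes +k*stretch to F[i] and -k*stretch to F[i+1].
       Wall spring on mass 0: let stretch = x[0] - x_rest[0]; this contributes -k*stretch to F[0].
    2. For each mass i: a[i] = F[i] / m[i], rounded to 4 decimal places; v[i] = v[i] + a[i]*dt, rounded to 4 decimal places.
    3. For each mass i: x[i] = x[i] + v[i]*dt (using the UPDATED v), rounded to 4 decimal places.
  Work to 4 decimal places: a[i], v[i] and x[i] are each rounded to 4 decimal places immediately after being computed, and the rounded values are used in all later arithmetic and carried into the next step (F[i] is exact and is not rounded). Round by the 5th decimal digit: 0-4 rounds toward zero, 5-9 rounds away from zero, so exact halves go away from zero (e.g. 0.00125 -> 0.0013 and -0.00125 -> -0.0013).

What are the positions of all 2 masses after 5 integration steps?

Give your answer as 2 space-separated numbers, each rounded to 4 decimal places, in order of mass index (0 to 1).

Step 0: x=[6.0000 9.0000] v=[0.0000 1.0000]
Step 1: x=[5.8800 9.2800] v=[-0.6000 1.4000]
Step 2: x=[5.6608 9.6240] v=[-1.0960 1.7200]
Step 3: x=[5.3737 10.0095] v=[-1.4355 1.9274]
Step 4: x=[5.0571 10.4095] v=[-1.5831 2.0002]
Step 5: x=[4.7523 10.7954] v=[-1.5240 1.9297]

Answer: 4.7523 10.7954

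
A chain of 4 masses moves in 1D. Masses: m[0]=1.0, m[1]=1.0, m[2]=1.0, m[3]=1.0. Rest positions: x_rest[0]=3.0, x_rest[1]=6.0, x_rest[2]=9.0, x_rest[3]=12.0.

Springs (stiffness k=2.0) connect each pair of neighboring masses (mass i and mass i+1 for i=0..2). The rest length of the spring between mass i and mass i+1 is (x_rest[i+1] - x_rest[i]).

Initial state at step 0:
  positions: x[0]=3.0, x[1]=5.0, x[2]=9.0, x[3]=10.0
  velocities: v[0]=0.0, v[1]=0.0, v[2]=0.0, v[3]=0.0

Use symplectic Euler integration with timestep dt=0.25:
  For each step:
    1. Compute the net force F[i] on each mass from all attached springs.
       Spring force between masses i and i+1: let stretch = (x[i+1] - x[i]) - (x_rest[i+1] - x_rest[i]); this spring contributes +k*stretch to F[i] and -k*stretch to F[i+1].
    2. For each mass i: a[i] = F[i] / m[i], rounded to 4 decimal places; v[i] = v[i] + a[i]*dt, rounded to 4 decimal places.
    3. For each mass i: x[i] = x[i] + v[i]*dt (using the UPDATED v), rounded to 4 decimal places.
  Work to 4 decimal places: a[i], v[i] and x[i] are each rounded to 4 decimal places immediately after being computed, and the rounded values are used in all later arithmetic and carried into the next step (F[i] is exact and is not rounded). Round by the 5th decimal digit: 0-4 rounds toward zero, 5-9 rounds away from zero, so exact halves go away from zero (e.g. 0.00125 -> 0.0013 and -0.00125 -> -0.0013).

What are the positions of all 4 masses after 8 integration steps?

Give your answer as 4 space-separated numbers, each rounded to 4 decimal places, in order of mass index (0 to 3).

Answer: 2.1728 4.2865 9.0044 11.5364

Derivation:
Step 0: x=[3.0000 5.0000 9.0000 10.0000] v=[0.0000 0.0000 0.0000 0.0000]
Step 1: x=[2.8750 5.2500 8.6250 10.2500] v=[-0.5000 1.0000 -1.5000 1.0000]
Step 2: x=[2.6719 5.6250 8.0313 10.6719] v=[-0.8125 1.5000 -2.3750 1.6875]
Step 3: x=[2.4629 5.9317 7.4668 11.1387] v=[-0.8360 1.2266 -2.2579 1.8672]
Step 4: x=[2.3125 5.9967 7.1694 11.5215] v=[-0.6016 0.2598 -1.1895 1.5313]
Step 5: x=[2.2476 5.7477 7.2695 11.7353] v=[-0.2595 -0.9960 0.4002 0.8553]
Step 6: x=[2.2452 5.2514 7.7376 11.7659] v=[-0.0095 -1.9852 1.8722 0.1224]
Step 7: x=[2.2436 4.6901 8.3984 11.6680] v=[-0.0064 -2.2452 2.6433 -0.3918]
Step 8: x=[2.1728 4.2865 9.0044 11.5364] v=[-0.2832 -1.6143 2.4240 -0.5266]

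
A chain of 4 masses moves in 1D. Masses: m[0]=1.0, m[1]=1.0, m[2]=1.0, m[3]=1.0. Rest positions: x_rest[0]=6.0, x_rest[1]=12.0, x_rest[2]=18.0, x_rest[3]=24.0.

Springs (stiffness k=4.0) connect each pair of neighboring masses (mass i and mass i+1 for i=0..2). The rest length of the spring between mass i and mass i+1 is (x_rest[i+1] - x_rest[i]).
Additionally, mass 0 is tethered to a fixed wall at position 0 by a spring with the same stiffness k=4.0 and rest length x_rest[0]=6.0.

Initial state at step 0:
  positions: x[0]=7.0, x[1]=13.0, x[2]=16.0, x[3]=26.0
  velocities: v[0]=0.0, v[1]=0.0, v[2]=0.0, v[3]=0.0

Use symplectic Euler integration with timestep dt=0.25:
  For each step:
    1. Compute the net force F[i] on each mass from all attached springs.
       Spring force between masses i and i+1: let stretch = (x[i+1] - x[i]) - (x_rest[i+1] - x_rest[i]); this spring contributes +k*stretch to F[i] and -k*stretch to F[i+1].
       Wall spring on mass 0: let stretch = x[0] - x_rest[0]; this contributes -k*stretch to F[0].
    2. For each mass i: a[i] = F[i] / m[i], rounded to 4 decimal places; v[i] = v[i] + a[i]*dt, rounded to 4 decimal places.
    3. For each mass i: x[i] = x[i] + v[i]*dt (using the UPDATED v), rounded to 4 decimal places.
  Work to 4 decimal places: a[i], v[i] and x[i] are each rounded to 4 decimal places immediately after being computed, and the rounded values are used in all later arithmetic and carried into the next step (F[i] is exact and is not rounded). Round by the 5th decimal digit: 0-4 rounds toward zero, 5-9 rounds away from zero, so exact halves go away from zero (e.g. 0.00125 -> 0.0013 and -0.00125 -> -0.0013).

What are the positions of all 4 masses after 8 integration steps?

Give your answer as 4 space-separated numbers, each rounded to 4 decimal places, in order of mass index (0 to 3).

Step 0: x=[7.0000 13.0000 16.0000 26.0000] v=[0.0000 0.0000 0.0000 0.0000]
Step 1: x=[6.7500 12.2500 17.7500 25.0000] v=[-1.0000 -3.0000 7.0000 -4.0000]
Step 2: x=[6.1875 11.5000 19.9375 23.6875] v=[-2.2500 -3.0000 8.7500 -5.2500]
Step 3: x=[5.4063 11.5313 20.9531 22.9375] v=[-3.1250 0.1250 4.0625 -3.0000]
Step 4: x=[4.8047 12.3868 20.1094 23.1914] v=[-2.4063 3.4218 -3.3749 1.0156]
Step 5: x=[4.8975 13.2774 18.1055 24.1748] v=[0.3711 3.5623 -8.0155 3.9336]
Step 6: x=[5.8609 13.2800 16.4119 25.1409] v=[3.8535 0.0105 -6.7743 3.8643]
Step 7: x=[7.2138 12.2108 16.1176 25.4247] v=[5.4117 -4.2767 -1.1772 1.1353]
Step 8: x=[8.0125 10.8691 17.1734 24.8818] v=[3.1949 -5.3669 4.2231 -2.1718]

Answer: 8.0125 10.8691 17.1734 24.8818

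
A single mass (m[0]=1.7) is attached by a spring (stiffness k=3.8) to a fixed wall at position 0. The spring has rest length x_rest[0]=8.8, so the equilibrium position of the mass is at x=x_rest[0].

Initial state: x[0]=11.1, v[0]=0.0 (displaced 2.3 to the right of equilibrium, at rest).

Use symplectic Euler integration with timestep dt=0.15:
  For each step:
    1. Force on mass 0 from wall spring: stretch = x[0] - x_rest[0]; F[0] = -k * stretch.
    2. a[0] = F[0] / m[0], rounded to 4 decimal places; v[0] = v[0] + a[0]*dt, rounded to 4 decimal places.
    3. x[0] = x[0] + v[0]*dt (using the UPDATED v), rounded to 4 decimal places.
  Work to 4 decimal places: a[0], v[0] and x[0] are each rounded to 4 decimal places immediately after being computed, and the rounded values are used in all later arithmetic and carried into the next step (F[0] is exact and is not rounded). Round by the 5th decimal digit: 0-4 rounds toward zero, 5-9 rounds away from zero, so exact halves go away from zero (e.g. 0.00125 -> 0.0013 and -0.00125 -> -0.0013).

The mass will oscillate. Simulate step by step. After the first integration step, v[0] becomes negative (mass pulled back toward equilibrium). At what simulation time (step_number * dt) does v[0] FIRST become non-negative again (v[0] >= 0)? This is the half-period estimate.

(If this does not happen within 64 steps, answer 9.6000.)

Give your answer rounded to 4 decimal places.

Answer: 2.1000

Derivation:
Step 0: x=[11.1000] v=[0.0000]
Step 1: x=[10.9843] v=[-0.7712]
Step 2: x=[10.7588] v=[-1.5036]
Step 3: x=[10.4347] v=[-2.1604]
Step 4: x=[10.0284] v=[-2.7085]
Step 5: x=[9.5603] v=[-3.1204]
Step 6: x=[9.0540] v=[-3.3753]
Step 7: x=[8.5349] v=[-3.4605]
Step 8: x=[8.0292] v=[-3.3716]
Step 9: x=[7.5622] v=[-3.1132]
Step 10: x=[7.1575] v=[-2.6982]
Step 11: x=[6.8354] v=[-2.1475]
Step 12: x=[6.6121] v=[-1.4888]
Step 13: x=[6.4988] v=[-0.7552]
Step 14: x=[6.5013] v=[0.0164]
First v>=0 after going negative at step 14, time=2.1000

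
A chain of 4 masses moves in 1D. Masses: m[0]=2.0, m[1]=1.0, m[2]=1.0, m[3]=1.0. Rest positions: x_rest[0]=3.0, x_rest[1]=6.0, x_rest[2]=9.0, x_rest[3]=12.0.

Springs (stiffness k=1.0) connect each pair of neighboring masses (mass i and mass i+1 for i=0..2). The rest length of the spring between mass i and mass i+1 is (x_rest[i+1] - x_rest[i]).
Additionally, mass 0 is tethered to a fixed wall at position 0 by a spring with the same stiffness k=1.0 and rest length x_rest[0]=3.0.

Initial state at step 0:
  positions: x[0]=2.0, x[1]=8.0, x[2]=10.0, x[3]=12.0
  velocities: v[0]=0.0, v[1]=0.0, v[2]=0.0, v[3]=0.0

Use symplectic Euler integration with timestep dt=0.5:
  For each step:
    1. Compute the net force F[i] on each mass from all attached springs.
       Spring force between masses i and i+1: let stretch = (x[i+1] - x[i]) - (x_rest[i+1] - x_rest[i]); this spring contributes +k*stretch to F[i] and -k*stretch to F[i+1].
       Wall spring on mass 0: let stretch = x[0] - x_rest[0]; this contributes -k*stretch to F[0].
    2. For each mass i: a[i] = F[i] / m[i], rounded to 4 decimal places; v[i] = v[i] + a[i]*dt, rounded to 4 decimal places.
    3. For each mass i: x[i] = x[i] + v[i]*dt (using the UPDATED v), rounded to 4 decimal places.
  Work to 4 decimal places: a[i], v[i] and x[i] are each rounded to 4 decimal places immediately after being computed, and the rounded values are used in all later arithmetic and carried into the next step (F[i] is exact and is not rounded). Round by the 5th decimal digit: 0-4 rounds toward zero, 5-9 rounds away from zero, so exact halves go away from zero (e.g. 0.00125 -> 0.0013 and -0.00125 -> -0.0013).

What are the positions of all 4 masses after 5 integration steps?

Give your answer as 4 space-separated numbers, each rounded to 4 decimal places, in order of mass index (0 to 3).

Answer: 3.9566 5.5729 8.1338 13.2110

Derivation:
Step 0: x=[2.0000 8.0000 10.0000 12.0000] v=[0.0000 0.0000 0.0000 0.0000]
Step 1: x=[2.5000 7.0000 10.0000 12.2500] v=[1.0000 -2.0000 0.0000 0.5000]
Step 2: x=[3.2500 5.6250 9.8125 12.6875] v=[1.5000 -2.7500 -0.3750 0.8750]
Step 3: x=[3.8907 4.7031 9.2969 13.1563] v=[1.2813 -1.8438 -1.0313 0.9375]
Step 4: x=[4.1466 4.7266 8.5977 13.4102] v=[0.5117 0.0469 -1.3985 0.5078]
Step 5: x=[3.9566 5.5729 8.1338 13.2110] v=[-0.3800 1.6925 -0.9278 -0.3985]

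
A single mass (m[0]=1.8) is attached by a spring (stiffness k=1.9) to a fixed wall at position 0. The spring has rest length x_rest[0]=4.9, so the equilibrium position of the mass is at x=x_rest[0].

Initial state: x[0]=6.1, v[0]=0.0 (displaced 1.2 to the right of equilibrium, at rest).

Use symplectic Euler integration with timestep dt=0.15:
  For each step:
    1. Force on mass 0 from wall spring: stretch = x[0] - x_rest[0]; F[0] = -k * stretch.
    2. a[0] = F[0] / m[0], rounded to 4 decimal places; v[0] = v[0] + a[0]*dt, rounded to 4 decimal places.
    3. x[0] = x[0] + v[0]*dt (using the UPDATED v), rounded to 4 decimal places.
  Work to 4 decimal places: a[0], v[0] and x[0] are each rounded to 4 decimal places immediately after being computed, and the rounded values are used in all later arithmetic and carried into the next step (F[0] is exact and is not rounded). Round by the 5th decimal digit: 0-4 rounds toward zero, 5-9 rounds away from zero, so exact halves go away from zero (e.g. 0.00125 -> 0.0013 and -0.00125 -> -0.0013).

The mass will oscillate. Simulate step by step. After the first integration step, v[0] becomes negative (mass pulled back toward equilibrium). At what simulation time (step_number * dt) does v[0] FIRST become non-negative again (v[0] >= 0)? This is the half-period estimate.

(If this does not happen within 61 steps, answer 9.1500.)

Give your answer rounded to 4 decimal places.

Step 0: x=[6.1000] v=[0.0000]
Step 1: x=[6.0715] v=[-0.1900]
Step 2: x=[6.0152] v=[-0.3755]
Step 3: x=[5.9324] v=[-0.5521]
Step 4: x=[5.8251] v=[-0.7156]
Step 5: x=[5.6958] v=[-0.8621]
Step 6: x=[5.5476] v=[-0.9881]
Step 7: x=[5.3840] v=[-1.0906]
Step 8: x=[5.2089] v=[-1.1672]
Step 9: x=[5.0265] v=[-1.2161]
Step 10: x=[4.8411] v=[-1.2361]
Step 11: x=[4.6571] v=[-1.2268]
Step 12: x=[4.4789] v=[-1.1883]
Step 13: x=[4.3107] v=[-1.1216]
Step 14: x=[4.1565] v=[-1.0283]
Step 15: x=[4.0199] v=[-0.9106]
Step 16: x=[3.9042] v=[-0.7713]
Step 17: x=[3.8122] v=[-0.6136]
Step 18: x=[3.7460] v=[-0.4414]
Step 19: x=[3.7072] v=[-0.2587]
Step 20: x=[3.6967] v=[-0.0698]
Step 21: x=[3.7148] v=[0.1207]
First v>=0 after going negative at step 21, time=3.1500

Answer: 3.1500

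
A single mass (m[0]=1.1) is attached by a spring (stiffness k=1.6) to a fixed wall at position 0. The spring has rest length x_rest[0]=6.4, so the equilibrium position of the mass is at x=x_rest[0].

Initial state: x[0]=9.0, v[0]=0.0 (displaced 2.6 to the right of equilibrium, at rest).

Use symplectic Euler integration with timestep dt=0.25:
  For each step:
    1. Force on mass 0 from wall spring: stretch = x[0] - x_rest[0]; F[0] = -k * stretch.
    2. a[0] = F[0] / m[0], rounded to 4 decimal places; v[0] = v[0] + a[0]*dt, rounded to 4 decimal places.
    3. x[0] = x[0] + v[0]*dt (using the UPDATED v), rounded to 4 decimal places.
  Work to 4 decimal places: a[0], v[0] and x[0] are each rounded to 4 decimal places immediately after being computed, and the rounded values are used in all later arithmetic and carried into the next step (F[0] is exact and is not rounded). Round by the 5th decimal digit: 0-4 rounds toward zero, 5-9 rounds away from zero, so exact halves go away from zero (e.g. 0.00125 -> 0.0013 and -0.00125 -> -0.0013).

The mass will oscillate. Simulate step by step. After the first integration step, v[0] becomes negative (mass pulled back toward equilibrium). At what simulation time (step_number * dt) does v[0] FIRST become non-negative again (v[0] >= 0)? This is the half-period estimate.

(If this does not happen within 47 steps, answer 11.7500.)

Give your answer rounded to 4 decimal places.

Answer: 2.7500

Derivation:
Step 0: x=[9.0000] v=[0.0000]
Step 1: x=[8.7636] v=[-0.9455]
Step 2: x=[8.3124] v=[-1.8050]
Step 3: x=[7.6873] v=[-2.5004]
Step 4: x=[6.9452] v=[-2.9685]
Step 5: x=[6.1535] v=[-3.1668]
Step 6: x=[5.3842] v=[-3.0772]
Step 7: x=[4.7073] v=[-2.7078]
Step 8: x=[4.1842] v=[-2.0923]
Step 9: x=[3.8626] v=[-1.2866]
Step 10: x=[3.7716] v=[-0.3639]
Step 11: x=[3.9196] v=[0.5919]
First v>=0 after going negative at step 11, time=2.7500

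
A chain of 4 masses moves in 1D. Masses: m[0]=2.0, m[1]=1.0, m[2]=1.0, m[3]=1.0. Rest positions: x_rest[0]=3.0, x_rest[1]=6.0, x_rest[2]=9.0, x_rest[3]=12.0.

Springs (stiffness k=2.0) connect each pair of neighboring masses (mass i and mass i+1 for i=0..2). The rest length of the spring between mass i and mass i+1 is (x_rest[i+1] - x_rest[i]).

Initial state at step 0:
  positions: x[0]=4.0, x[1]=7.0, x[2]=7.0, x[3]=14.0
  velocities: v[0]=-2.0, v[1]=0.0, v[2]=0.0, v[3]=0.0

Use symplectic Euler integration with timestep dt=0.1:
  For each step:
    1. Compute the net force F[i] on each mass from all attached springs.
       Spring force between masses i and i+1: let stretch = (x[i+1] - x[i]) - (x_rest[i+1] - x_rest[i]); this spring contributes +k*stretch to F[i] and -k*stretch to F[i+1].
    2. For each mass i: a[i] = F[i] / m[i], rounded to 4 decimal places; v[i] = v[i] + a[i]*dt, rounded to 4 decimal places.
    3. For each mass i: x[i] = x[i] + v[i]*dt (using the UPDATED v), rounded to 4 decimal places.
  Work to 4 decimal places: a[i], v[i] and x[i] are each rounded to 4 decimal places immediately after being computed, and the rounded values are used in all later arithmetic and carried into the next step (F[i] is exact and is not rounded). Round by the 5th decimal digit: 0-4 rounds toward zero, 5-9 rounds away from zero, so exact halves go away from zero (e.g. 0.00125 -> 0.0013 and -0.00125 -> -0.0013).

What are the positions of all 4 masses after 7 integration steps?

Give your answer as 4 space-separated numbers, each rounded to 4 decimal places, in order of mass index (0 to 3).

Answer: 2.6407 5.6981 9.9578 12.2630

Derivation:
Step 0: x=[4.0000 7.0000 7.0000 14.0000] v=[-2.0000 0.0000 0.0000 0.0000]
Step 1: x=[3.8000 6.9400 7.1400 13.9200] v=[-2.0000 -0.6000 1.4000 -0.8000]
Step 2: x=[3.6014 6.8212 7.4116 13.7644] v=[-1.9860 -1.1880 2.7160 -1.5560]
Step 3: x=[3.4050 6.6498 7.7985 13.5417] v=[-1.9640 -1.7139 3.8685 -2.2266]
Step 4: x=[3.2111 6.4365 8.2772 13.2642] v=[-1.9395 -2.1331 4.7874 -2.7752]
Step 5: x=[3.0194 6.1955 8.8189 12.9469] v=[-1.9170 -2.4100 5.4167 -3.1726]
Step 6: x=[2.8295 5.9435 9.3907 12.6071] v=[-1.8994 -2.5205 5.7176 -3.3982]
Step 7: x=[2.6407 5.6981 9.9578 12.2630] v=[-1.8880 -2.4539 5.6714 -3.4415]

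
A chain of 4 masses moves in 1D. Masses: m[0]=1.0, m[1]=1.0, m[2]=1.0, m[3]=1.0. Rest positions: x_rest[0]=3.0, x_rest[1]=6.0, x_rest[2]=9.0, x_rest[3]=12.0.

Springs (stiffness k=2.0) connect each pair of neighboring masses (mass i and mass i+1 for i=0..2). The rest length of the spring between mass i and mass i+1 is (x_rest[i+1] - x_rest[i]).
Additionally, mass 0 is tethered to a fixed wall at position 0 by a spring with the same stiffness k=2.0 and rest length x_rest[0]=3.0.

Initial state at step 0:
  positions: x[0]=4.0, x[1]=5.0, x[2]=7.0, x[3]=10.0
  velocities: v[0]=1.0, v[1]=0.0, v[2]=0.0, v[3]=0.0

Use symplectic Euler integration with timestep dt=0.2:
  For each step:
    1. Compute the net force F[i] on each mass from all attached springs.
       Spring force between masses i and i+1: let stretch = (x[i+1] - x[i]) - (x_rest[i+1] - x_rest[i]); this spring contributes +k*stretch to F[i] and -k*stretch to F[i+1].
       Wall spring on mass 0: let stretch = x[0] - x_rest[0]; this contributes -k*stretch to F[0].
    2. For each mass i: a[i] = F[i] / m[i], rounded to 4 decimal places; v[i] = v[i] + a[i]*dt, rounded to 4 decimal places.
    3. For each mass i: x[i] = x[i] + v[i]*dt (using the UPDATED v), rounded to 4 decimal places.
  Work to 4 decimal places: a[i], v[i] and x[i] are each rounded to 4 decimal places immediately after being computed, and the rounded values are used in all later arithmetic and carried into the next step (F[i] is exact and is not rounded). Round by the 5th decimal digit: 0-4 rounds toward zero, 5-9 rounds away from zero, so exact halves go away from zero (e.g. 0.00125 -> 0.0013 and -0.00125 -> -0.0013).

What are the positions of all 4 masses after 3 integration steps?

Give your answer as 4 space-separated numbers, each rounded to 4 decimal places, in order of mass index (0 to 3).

Answer: 3.2532 5.4180 7.4488 10.0310

Derivation:
Step 0: x=[4.0000 5.0000 7.0000 10.0000] v=[1.0000 0.0000 0.0000 0.0000]
Step 1: x=[3.9600 5.0800 7.0800 10.0000] v=[-0.2000 0.4000 0.4000 0.0000]
Step 2: x=[3.6928 5.2304 7.2336 10.0064] v=[-1.3360 0.7520 0.7680 0.0320]
Step 3: x=[3.2532 5.4180 7.4488 10.0310] v=[-2.1981 0.9382 1.0758 0.1229]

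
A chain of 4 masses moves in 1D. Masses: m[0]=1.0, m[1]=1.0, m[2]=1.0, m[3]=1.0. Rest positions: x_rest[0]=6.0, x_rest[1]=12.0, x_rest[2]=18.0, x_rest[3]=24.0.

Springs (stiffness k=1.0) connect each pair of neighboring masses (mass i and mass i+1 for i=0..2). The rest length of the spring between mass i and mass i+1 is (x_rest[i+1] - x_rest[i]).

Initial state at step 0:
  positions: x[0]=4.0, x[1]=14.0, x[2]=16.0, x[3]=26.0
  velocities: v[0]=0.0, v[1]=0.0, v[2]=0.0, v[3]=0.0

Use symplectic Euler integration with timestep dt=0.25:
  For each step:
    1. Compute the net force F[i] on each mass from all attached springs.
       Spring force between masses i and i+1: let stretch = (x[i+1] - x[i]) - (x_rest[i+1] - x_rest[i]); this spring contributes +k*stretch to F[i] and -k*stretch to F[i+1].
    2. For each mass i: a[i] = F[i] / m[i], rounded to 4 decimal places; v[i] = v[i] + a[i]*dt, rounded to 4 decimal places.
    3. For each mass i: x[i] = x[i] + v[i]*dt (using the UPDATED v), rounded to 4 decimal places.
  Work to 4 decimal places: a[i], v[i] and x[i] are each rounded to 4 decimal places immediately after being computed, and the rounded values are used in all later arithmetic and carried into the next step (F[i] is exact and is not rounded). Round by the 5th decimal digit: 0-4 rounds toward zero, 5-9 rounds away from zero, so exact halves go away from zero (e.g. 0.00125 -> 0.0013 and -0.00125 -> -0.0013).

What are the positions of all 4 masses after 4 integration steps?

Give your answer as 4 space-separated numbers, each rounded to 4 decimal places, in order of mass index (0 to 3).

Step 0: x=[4.0000 14.0000 16.0000 26.0000] v=[0.0000 0.0000 0.0000 0.0000]
Step 1: x=[4.2500 13.5000 16.5000 25.7500] v=[1.0000 -2.0000 2.0000 -1.0000]
Step 2: x=[4.7031 12.6094 17.3906 25.2969] v=[1.8125 -3.5625 3.5625 -1.8125]
Step 3: x=[5.2754 11.5235 18.4766 24.7246] v=[2.2891 -4.3438 4.3438 -2.2891]
Step 4: x=[5.8632 10.4816 19.5185 24.1368] v=[2.3511 -4.1676 4.1675 -2.3511]

Answer: 5.8632 10.4816 19.5185 24.1368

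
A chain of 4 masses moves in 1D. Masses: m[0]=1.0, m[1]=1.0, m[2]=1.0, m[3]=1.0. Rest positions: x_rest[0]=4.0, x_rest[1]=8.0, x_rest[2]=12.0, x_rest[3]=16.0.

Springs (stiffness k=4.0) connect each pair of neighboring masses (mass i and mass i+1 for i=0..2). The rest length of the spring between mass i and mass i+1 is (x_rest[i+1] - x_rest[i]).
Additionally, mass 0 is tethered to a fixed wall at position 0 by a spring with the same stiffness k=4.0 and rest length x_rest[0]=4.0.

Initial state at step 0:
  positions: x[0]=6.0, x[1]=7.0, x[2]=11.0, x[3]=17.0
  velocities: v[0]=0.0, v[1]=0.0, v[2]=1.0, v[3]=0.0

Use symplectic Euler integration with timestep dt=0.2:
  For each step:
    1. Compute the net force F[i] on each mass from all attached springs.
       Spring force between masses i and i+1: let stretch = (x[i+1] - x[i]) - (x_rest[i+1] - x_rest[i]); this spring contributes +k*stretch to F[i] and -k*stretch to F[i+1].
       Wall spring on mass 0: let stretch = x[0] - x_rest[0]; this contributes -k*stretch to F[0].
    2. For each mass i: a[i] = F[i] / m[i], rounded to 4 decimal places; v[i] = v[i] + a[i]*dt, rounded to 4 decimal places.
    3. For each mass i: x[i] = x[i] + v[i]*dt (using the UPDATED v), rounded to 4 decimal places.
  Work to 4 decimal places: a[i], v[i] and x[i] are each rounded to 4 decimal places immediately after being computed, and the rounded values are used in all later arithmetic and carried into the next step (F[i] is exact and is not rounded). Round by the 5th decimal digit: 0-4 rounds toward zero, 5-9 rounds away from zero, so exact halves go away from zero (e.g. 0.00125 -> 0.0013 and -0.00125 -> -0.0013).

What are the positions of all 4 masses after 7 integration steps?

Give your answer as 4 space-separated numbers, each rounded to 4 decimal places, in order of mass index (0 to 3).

Step 0: x=[6.0000 7.0000 11.0000 17.0000] v=[0.0000 0.0000 1.0000 0.0000]
Step 1: x=[5.2000 7.4800 11.5200 16.6800] v=[-4.0000 2.4000 2.6000 -1.6000]
Step 2: x=[3.9328 8.2416 12.2192 16.1744] v=[-6.3360 3.8080 3.4960 -2.5280]
Step 3: x=[2.7258 8.9502 12.9148 15.6760] v=[-6.0352 3.5430 3.4781 -2.4922]
Step 4: x=[2.0785 9.2972 13.4179 15.3758] v=[-3.2363 1.7352 2.5154 -1.5012]
Step 5: x=[2.2537 9.1486 13.5749 15.4023] v=[0.8759 -0.7432 0.7852 0.1325]
Step 6: x=[3.1715 8.6050 13.3161 15.7764] v=[4.5889 -2.7181 -1.2939 1.8706]
Step 7: x=[4.4512 7.9458 12.6972 16.3969] v=[6.3985 -3.2960 -3.0945 3.1024]

Answer: 4.4512 7.9458 12.6972 16.3969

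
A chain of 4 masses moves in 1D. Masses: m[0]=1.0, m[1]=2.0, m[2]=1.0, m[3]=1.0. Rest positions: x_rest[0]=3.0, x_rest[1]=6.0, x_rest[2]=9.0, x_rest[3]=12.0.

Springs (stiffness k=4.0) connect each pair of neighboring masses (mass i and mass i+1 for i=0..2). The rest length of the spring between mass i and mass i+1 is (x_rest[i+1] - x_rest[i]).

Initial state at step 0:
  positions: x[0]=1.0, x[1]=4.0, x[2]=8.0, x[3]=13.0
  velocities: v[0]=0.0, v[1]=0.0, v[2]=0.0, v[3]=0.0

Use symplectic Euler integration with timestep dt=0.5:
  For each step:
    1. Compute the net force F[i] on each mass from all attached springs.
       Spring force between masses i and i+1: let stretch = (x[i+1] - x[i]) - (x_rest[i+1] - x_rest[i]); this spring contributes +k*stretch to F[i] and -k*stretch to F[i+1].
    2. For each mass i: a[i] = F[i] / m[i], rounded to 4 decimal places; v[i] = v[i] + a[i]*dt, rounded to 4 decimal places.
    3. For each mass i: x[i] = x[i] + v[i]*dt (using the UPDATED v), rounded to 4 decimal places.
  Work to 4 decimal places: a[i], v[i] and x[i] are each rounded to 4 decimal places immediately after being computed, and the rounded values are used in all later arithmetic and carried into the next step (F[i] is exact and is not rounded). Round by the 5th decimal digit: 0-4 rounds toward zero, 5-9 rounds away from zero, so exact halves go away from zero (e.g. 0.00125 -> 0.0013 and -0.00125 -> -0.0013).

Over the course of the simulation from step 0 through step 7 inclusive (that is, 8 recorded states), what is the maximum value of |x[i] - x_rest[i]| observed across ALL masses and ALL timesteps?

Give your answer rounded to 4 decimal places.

Answer: 3.0000

Derivation:
Step 0: x=[1.0000 4.0000 8.0000 13.0000] v=[0.0000 0.0000 0.0000 0.0000]
Step 1: x=[1.0000 4.5000 9.0000 11.0000] v=[0.0000 1.0000 2.0000 -4.0000]
Step 2: x=[1.5000 5.5000 7.5000 10.0000] v=[1.0000 2.0000 -3.0000 -2.0000]
Step 3: x=[3.0000 5.5000 6.5000 9.5000] v=[3.0000 0.0000 -2.0000 -1.0000]
Step 4: x=[4.0000 4.7500 7.5000 9.0000] v=[2.0000 -1.5000 2.0000 -1.0000]
Step 5: x=[2.7500 5.0000 7.2500 10.0000] v=[-2.5000 0.5000 -0.5000 2.0000]
Step 6: x=[0.7500 5.2500 7.5000 11.2500] v=[-4.0000 0.5000 0.5000 2.5000]
Step 7: x=[0.2500 4.3750 9.2500 11.7500] v=[-1.0000 -1.7500 3.5000 1.0000]
Max displacement = 3.0000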